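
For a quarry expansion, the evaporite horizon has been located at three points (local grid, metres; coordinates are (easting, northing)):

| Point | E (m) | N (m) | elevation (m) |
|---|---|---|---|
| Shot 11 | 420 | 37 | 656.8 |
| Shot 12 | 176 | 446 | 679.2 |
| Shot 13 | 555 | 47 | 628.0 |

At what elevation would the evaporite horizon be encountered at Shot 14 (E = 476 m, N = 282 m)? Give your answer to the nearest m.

Two edge vectors: Shot 11→Shot 12 = (-244, 409, 22.4), Shot 11→Shot 13 = (135, 10, -28.8).
Normal n = (Shot 11→Shot 12) × (Shot 11→Shot 13) = (-12003.2, -4003.2, -57655).
So ∂z/∂E = −n_x/n_z = −0.20819 and ∂z/∂N = −n_y/n_z = −0.06943.
Intercept c from Shot 11: 656.8 + 87.44 + 2.57 = 746.81.
At (476, 282): z = −99.1 − 19.6 + 746.81 = 628.1 m.

628 m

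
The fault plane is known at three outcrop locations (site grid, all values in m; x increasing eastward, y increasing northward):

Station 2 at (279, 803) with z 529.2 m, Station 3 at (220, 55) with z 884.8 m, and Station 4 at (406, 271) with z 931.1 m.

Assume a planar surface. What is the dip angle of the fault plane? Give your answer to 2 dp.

Let the plane be z = a·x + b·y + c.
Station 3−Station 2: −59a − 748b = 355.6;  Station 4−Station 2: 127a − 532b = 401.9.
Solving gives a = 0.88177, b = −0.54495.
Gradient magnitude |∇z| = √(a² + b²) = √(0.77752 + 0.29697) = 1.03658.
True dip = arctan(1.03658) = 46.03°, dipping toward WNW (azimuth ≈ 302°).

46.03°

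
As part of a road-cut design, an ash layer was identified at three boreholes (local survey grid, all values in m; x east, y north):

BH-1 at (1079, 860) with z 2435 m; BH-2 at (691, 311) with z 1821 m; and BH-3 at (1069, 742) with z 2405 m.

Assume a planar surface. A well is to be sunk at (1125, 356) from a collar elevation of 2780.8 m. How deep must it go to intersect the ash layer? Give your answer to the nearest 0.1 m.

350.7 m

Let the plane be z = a·x + b·y + c.
BH-2−BH-1: −388a − 549b = −614;  BH-3−BH-1: −10a − 118b = −30.
Solving gives a = 1.389338, b = 0.136497.
Then c = 2435 − a·1079 − b·860 = 818.52.
At (1125, 356): z_contact = 1563.01 + 48.59 + 818.52 = 2430.12 m.
Depth below ground = 2780.8 − 2430.12 = 350.7 m.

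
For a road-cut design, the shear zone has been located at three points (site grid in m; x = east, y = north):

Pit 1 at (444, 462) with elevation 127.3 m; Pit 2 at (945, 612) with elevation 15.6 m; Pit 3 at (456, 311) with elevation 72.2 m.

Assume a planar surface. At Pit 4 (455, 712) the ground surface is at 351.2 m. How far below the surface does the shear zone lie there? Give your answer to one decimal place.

142.7 m

Let the plane be z = a·x + b·y + c.
Pit 2−Pit 1: 501a + 150b = −111.7;  Pit 3−Pit 1: 12a − 151b = −55.1.
Solving gives a = −0.32449, b = 0.33911.
Then c = 127.3 − a·444 − b·462 = 114.70.
At (455, 712): z_contact = −147.64 + 241.45 + 114.70 = 208.51 m.
Depth below ground = 351.2 − 208.51 = 142.7 m.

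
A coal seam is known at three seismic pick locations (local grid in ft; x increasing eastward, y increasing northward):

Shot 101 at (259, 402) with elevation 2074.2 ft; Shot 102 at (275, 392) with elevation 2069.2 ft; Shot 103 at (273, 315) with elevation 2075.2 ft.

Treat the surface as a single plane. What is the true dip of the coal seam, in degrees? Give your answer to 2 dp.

Let the plane be z = a·x + b·y + c.
Shot 102−Shot 101: 16a − 10b = −5;  Shot 103−Shot 101: 14a − 87b = 1.
Solving gives a = −0.35543, b = −0.06869.
Gradient magnitude |∇z| = √(a² + b²) = √(0.12633 + 0.00472) = 0.36201.
True dip = arctan(0.36201) = 19.90°, dipping toward E (azimuth ≈ 079°).

19.90°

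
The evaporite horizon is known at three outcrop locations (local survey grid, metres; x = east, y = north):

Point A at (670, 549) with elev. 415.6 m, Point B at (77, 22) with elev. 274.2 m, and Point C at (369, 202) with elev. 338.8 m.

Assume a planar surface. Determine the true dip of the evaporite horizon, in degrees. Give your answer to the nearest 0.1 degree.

Two edge vectors: Point A→Point B = (-593, -527, -141.4), Point A→Point C = (-301, -347, -76.8).
Normal n = (Point A→Point B) × (Point A→Point C) = (-8592.2, -2981, 47144).
So ∂z/∂x = −n_x/n_z = 0.18225 and ∂z/∂y = −n_y/n_z = 0.06323.
Gradient magnitude |∇z| = √(a² + b²) = √(0.03322 + 0.00400) = 0.19291.
True dip = arctan(0.19291) = 10.9°, dipping toward WSW (azimuth ≈ 251°).

10.9°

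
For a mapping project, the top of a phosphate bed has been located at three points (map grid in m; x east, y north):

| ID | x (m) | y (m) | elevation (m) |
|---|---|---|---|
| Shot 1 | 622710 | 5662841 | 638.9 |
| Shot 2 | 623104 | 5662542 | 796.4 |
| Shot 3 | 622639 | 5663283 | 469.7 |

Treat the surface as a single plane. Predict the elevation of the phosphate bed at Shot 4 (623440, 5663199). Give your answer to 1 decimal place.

Two edge vectors: Shot 1→Shot 2 = (394, -299, 157.5), Shot 1→Shot 3 = (-71, 442, -169.2).
Normal n = (Shot 1→Shot 2) × (Shot 1→Shot 3) = (-19024.2, 55482.3, 152919).
So ∂z/∂x = −n_x/n_z = 0.124407039 and ∂z/∂y = −n_y/n_z = −0.362821494.
Intercept c from Shot 1: 638.9 − 77469.51 + 2054600.43 = 1977769.82.
At (623440, 5663199): z = 77560.3 − 2054730.3 + 1977769.82 = 599.8 m.

599.8 m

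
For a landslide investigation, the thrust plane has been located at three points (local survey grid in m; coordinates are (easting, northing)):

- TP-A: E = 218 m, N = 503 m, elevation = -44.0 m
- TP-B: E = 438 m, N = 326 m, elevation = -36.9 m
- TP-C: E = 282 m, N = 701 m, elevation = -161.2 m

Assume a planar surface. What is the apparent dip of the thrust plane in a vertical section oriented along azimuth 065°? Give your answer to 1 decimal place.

Let the plane be z = a·E + b·N + c.
TP-B−TP-A: 220a − 177b = 7.1;  TP-C−TP-A: 64a + 198b = −117.2.
Solving gives a = −0.35233, b = −0.47804.
Unit vector along 065° is (sin 65°, cos 65°) = (0.9063, 0.4226).
Slope in that direction = a·(0.9063) + b·(0.4226) = −0.52134.
Apparent dip = arctan|0.52134| = 27.5° (true dip is 30.7°, so apparent ≤ true as expected).

27.5°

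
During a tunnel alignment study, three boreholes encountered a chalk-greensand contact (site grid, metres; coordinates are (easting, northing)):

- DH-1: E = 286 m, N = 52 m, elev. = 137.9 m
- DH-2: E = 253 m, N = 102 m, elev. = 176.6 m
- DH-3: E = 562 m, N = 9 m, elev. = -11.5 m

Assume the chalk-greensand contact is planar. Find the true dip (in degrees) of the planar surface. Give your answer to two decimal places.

33.43°

Let the plane be z = a·E + b·N + c.
DH-2−DH-1: −33a + 50b = 38.7;  DH-3−DH-1: 276a − 43b = −149.4.
Solving gives a = −0.46894, b = 0.46450.
Gradient magnitude |∇z| = √(a² + b²) = √(0.21990 + 0.21576) = 0.66005.
True dip = arctan(0.66005) = 33.43°, dipping toward SE (azimuth ≈ 135°).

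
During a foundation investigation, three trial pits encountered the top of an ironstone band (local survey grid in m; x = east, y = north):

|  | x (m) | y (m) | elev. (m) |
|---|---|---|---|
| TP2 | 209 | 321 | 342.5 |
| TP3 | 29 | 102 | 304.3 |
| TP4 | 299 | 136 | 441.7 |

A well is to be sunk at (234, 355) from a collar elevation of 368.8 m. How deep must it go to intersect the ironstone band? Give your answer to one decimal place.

22.0 m

Let the plane be z = a·x + b·y + c.
TP3−TP2: −180a − 219b = −38.2;  TP4−TP2: 90a − 185b = 99.2.
Solving gives a = 0.54314, b = −0.27199.
Then c = 342.5 − a·209 − b·321 = 316.29.
At (234, 355): z_contact = 127.09 − 96.56 + 316.29 = 346.83 m.
Depth below ground = 368.8 − 346.83 = 22.0 m.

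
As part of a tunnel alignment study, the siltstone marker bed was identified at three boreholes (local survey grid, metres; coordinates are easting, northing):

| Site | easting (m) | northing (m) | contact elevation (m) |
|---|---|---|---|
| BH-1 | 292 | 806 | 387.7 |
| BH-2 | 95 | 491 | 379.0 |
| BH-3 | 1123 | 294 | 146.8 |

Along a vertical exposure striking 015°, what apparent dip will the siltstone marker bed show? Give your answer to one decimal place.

Let the plane be z = a·easting + b·northing + c.
BH-2−BH-1: −197a − 315b = −8.7;  BH-3−BH-1: 831a − 512b = −240.9.
Solving gives a = −0.19698, b = 0.15081.
Unit vector along 015° is (sin 15°, cos 15°) = (0.2588, 0.9659).
Slope in that direction = a·(0.2588) + b·(0.9659) = 0.09469.
Apparent dip = arctan|0.09469| = 5.4° (true dip is 13.9°, so apparent ≤ true as expected).

5.4°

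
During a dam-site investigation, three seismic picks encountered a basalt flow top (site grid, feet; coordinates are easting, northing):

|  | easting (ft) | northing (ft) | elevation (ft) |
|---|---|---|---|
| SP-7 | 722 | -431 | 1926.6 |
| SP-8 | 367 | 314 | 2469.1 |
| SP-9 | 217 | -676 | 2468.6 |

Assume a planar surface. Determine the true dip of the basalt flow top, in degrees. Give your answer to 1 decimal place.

Two edge vectors: SP-7→SP-8 = (-355, 745, 542.5), SP-7→SP-9 = (-505, -245, 542).
Normal n = (SP-7→SP-8) × (SP-7→SP-9) = (536702.5, -81552.5, 463200).
So ∂z/∂easting = −n_x/n_z = −1.15868 and ∂z/∂northing = −n_y/n_z = 0.17606.
Gradient magnitude |∇z| = √(a² + b²) = √(1.34255 + 0.03100) = 1.17198.
True dip = arctan(1.17198) = 49.5°, dipping toward E (azimuth ≈ 099°).

49.5°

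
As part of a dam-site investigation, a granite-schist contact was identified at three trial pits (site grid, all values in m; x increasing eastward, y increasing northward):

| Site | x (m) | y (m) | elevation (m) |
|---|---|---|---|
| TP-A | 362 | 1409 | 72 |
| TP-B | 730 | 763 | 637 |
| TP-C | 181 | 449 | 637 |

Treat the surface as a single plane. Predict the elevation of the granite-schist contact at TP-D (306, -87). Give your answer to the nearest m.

1038 m

Let the plane be z = a·x + b·y + c.
TP-B−TP-A: 368a − 646b = 565;  TP-C−TP-A: −181a − 960b = 565.
Solving gives a = 0.37730, b = −0.65968.
Then c = 72 − a·362 − b·1409 = 864.90.
At (306, -87): z = 115.5 + 57.4 + 864.90 = 1037.8 m.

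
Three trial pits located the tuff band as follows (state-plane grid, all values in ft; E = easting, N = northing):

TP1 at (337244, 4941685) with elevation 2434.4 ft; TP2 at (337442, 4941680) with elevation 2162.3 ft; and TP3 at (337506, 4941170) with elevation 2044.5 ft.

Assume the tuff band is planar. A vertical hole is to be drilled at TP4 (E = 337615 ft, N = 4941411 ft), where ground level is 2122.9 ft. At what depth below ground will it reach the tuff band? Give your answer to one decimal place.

Let the plane be z = a·E + b·N + c.
TP2−TP1: 198a − 5b = −272.1;  TP3−TP1: 262a − 515b = −389.9.
Solving gives a = −1.372759785, b = 0.058712498.
Then c = 2434.4 − a·337244 − b·4941685 = 175250.73.
At (337615, 4941411): z_contact = −463464.29 + 290122.58 + 175250.73 = 1909.02 ft.
Depth below ground = 2122.9 − 1909.02 = 213.9 ft.

213.9 ft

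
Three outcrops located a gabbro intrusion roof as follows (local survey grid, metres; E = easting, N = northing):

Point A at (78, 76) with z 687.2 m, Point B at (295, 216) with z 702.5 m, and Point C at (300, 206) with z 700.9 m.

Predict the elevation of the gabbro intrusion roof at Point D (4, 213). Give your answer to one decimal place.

709.3 m

Two edge vectors: Point A→Point B = (217, 140, 15.3), Point A→Point C = (222, 130, 13.7).
Normal n = (Point A→Point B) × (Point A→Point C) = (-71, 423.7, -2870).
So ∂z/∂E = −n_x/n_z = −0.02474 and ∂z/∂N = −n_y/n_z = 0.14763.
Intercept c from Point A: 687.2 + 1.93 − 11.22 = 677.91.
At (4, 213): z = −0.1 + 31.4 + 677.91 = 709.3 m.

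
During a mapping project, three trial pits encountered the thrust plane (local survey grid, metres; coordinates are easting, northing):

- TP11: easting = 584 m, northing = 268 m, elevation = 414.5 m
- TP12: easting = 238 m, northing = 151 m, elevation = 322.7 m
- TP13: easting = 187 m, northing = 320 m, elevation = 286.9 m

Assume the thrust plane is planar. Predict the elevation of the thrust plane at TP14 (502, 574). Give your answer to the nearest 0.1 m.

352.8 m

Two edge vectors: TP11→TP12 = (-346, -117, -91.8), TP11→TP13 = (-397, 52, -127.6).
Normal n = (TP11→TP12) × (TP11→TP13) = (19702.8, -7705, -64441).
So ∂z/∂easting = −n_x/n_z = 0.30575 and ∂z/∂northing = −n_y/n_z = −0.11957.
Intercept c from TP11: 414.5 − 178.56 + 32.04 = 267.99.
At (502, 574): z = 153.5 − 68.6 + 267.99 = 352.8 m.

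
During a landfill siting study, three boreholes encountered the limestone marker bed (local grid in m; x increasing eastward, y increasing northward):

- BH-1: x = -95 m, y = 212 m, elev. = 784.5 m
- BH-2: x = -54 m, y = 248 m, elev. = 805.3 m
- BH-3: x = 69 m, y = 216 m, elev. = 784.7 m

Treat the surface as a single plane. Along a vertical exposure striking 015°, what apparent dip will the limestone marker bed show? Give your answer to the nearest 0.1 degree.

Two edge vectors: BH-1→BH-2 = (41, 36, 20.8), BH-1→BH-3 = (164, 4, 0.2).
Normal n = (BH-1→BH-2) × (BH-1→BH-3) = (-76, 3403, -5740).
So ∂z/∂x = −n_x/n_z = −0.01324 and ∂z/∂y = −n_y/n_z = 0.59286.
Unit vector along 015° is (sin 15°, cos 15°) = (0.2588, 0.9659).
Slope in that direction = a·(0.2588) + b·(0.9659) = 0.56923.
Apparent dip = arctan|0.56923| = 29.6° (true dip is 30.7°, so apparent ≤ true as expected).

29.6°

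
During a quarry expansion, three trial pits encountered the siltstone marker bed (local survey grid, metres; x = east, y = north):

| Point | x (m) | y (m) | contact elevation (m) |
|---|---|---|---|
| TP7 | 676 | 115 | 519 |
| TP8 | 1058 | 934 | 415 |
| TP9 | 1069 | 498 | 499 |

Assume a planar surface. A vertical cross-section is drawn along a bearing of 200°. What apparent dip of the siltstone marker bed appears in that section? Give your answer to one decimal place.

7.5°

Let the plane be z = a·x + b·y + c.
TP8−TP7: 382a + 819b = −104;  TP9−TP7: 393a + 383b = −20.
Solving gives a = 0.13358, b = −0.18929.
Unit vector along 200° is (sin 200°, cos 200°) = (-0.3420, -0.9397).
Slope in that direction = a·(-0.3420) + b·(-0.9397) = 0.13219.
Apparent dip = arctan|0.13219| = 7.5° (true dip is 13.0°, so apparent ≤ true as expected).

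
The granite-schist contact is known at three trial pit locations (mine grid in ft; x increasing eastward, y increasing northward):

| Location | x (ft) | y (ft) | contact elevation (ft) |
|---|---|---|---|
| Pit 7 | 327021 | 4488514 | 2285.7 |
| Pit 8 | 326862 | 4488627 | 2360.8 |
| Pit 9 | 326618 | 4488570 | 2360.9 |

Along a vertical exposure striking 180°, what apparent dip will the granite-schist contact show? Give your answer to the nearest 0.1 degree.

Two edge vectors: Pit 7→Pit 8 = (-159, 113, 75.1), Pit 7→Pit 9 = (-403, 56, 75.2).
Normal n = (Pit 7→Pit 8) × (Pit 7→Pit 9) = (4292, -18308.5, 36635).
So ∂z/∂x = −n_x/n_z = −0.11716 and ∂z/∂y = −n_y/n_z = 0.49975.
Unit vector along 180° is (sin 180°, cos 180°) = (0.0000, -1.0000).
Slope in that direction = a·(0.0000) + b·(-1.0000) = −0.49975.
Apparent dip = arctan|0.49975| = 26.6° (true dip is 27.2°, so apparent ≤ true as expected).

26.6°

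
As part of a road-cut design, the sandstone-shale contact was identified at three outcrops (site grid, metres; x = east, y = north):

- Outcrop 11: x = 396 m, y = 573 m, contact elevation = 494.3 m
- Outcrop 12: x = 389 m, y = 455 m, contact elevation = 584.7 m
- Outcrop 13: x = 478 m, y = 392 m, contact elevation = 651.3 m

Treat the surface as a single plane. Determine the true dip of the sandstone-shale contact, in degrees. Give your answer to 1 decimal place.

Let the plane be z = a·x + b·y + c.
Outcrop 12−Outcrop 11: −7a − 118b = 90.4;  Outcrop 13−Outcrop 11: 82a − 181b = 157.
Solving gives a = 0.19772, b = −0.77783.
Gradient magnitude |∇z| = √(a² + b²) = √(0.03909 + 0.60502) = 0.80257.
True dip = arctan(0.80257) = 38.7°, dipping toward NNW (azimuth ≈ 346°).

38.7°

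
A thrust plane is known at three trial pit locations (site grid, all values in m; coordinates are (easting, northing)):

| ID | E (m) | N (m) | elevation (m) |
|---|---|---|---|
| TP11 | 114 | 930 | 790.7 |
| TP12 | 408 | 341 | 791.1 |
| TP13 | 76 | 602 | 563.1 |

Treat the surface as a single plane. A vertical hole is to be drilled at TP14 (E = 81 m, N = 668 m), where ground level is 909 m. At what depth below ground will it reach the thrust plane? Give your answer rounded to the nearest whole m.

Let the plane be z = a·E + b·N + c.
TP12−TP11: 294a − 589b = 0.4;  TP13−TP11: −38a − 328b = −227.6.
Solving gives a = 1.12939, b = 0.56306.
Then c = 790.7 − a·114 − b·930 = 138.31.
At (81, 668): z_contact = 91.5 + 376.1 + 138.31 = 605.9 m.
Depth below ground = 909 − 605.9 = 303 m.

303 m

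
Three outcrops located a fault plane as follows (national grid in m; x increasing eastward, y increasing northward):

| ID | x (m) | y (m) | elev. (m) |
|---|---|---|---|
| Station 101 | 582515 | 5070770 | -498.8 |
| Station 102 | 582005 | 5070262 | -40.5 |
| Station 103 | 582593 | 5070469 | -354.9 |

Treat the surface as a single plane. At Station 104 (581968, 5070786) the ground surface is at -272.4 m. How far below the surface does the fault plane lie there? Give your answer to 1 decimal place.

51.8 m

Two edge vectors: Station 101→Station 102 = (-510, -508, 458.3), Station 101→Station 103 = (78, -301, 143.9).
Normal n = (Station 101→Station 102) × (Station 101→Station 103) = (64847.1, 109136.4, 193134).
So ∂z/∂x = −n_x/n_z = −0.335762217 and ∂z/∂y = −n_y/n_z = −0.565081239.
Intercept c from Station 101: -498.8 + 195586.53 + 2865396.99 = 3060484.72.
At (581968, 5070786): z_contact = −195402.87 − 2865406.04 + 3060484.72 = -324.18 m.
Depth below ground = -272.4 − (-324.18) = 51.8 m.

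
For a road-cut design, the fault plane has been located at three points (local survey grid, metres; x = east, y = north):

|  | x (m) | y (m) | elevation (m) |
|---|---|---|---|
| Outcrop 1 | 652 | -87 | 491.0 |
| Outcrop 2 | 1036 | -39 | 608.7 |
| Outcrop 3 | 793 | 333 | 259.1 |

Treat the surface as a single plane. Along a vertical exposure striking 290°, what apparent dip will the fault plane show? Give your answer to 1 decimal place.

31.1°

Let the plane be z = a·x + b·y + c.
Outcrop 2−Outcrop 1: 384a + 48b = 117.7;  Outcrop 3−Outcrop 1: 141a + 420b = −231.9.
Solving gives a = 0.39198, b = −0.68374.
Unit vector along 290° is (sin 290°, cos 290°) = (-0.9397, 0.3420).
Slope in that direction = a·(-0.9397) + b·(0.3420) = −0.60219.
Apparent dip = arctan|0.60219| = 31.1° (true dip is 38.2°, so apparent ≤ true as expected).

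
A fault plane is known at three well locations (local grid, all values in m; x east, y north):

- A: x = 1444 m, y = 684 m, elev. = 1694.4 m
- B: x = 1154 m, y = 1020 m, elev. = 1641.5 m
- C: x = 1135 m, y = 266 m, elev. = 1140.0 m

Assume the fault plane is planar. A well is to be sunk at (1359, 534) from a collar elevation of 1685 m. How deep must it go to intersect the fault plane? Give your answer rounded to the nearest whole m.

Two edge vectors: A→B = (-290, 336, -52.9), A→C = (-309, -418, -554.4).
Normal n = (A→B) × (A→C) = (-208390.6, -144429.9, 225044).
So ∂z/∂x = −n_x/n_z = 0.92600 and ∂z/∂y = −n_y/n_z = 0.64179.
Intercept c from A: 1694.4 − 1337.14 − 438.98 = −81.72.
At (1359, 534): z_contact = 1258.4 + 342.7 − 81.72 = 1519.4 m.
Depth below ground = 1685 − 1519.4 = 166 m.

166 m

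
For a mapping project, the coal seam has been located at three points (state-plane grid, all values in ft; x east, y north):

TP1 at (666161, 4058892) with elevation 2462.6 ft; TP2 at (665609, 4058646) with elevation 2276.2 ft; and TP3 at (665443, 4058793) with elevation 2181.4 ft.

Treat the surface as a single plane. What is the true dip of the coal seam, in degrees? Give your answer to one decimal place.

Let the plane be z = a·x + b·y + c.
TP2−TP1: −552a − 246b = −186.4;  TP3−TP1: −718a − 99b = −281.2.
Solving gives a = 0.41582, b = −0.17533.
Gradient magnitude |∇z| = √(a² + b²) = √(0.17291 + 0.03074) = 0.45127.
True dip = arctan(0.45127) = 24.3°, dipping toward WNW (azimuth ≈ 293°).

24.3°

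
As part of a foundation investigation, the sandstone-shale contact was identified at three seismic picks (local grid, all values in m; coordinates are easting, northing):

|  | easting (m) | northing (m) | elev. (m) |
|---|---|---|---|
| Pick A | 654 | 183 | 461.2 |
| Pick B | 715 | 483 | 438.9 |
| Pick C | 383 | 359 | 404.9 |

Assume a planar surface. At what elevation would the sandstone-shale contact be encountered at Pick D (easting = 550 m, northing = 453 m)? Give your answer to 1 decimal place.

418.7 m

Let the plane be z = a·easting + b·northing + c.
Pick B−Pick A: 61a + 300b = −22.3;  Pick C−Pick A: −271a + 176b = −56.3.
Solving gives a = 0.14087, b = −0.10298.
Then c = 461.2 − a·654 − b·183 = 387.92.
At (550, 453): z = 77.5 − 46.6 + 387.92 = 418.7 m.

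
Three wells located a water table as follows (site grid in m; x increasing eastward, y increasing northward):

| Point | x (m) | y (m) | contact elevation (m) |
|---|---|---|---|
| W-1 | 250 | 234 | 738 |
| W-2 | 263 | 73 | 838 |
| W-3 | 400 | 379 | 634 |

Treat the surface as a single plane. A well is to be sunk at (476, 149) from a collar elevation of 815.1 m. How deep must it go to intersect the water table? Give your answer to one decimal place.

Two edge vectors: W-1→W-2 = (13, -161, 100), W-1→W-3 = (150, 145, -104).
Normal n = (W-1→W-2) × (W-1→W-3) = (2244, 16352, 26035).
So ∂z/∂x = −n_x/n_z = −0.08619 and ∂z/∂y = −n_y/n_z = −0.62808.
Intercept c from W-1: 738 + 21.55 + 146.97 = 906.52.
At (476, 149): z_contact = −41.03 − 93.58 + 906.52 = 771.91 m.
Depth below ground = 815.1 − 771.91 = 43.2 m.

43.2 m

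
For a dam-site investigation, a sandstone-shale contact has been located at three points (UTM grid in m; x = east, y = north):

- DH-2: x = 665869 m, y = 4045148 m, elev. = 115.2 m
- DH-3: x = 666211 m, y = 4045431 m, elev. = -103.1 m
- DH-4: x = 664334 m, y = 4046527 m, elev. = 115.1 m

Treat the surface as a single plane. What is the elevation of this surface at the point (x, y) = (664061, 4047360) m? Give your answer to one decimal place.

-102.3 m

Let the plane be z = a·x + b·y + c.
DH-3−DH-2: 342a + 283b = −218.3;  DH-4−DH-2: −1535a + 1379b = −0.1.
Solving gives a = −0.332229314, b = −0.369885422.
Then c = 115.2 − a·665869 − b·4045148 = 1717577.68.
At (664061, 4047360): z = −220620.5 − 1497059.5 + 1717577.68 = -102.3 m.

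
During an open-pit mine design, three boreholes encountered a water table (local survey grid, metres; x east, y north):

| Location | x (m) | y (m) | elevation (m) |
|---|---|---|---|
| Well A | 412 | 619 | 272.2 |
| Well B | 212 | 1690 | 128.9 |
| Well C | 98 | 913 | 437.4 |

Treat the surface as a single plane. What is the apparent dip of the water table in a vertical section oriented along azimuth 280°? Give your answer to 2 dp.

36.08°

Let the plane be z = a·x + b·y + c.
Well B−Well A: −200a + 1071b = −143.3;  Well C−Well A: −314a + 294b = 165.2.
Solving gives a = −0.78942, b = −0.28122.
Unit vector along 280° is (sin 280°, cos 280°) = (-0.9848, 0.1736).
Slope in that direction = a·(-0.9848) + b·(0.1736) = 0.72859.
Apparent dip = arctan|0.72859| = 36.08° (true dip is 40.0°, so apparent ≤ true as expected).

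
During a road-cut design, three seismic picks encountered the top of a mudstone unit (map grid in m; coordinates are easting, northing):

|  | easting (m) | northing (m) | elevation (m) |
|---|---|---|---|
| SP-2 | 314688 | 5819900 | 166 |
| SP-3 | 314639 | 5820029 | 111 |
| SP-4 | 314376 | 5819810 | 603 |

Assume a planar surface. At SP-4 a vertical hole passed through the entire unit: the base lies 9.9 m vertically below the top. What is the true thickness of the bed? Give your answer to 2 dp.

Two edge vectors: SP-2→SP-3 = (-49, 129, -55), SP-2→SP-4 = (-312, -90, 437).
Normal n = (SP-2→SP-3) × (SP-2→SP-4) = (51423, 38573, 44658).
So ∂z/∂easting = −n_x/n_z = −1.15148 and ∂z/∂northing = −n_y/n_z = −0.86374.
|∇z| = √(a²+b²) = 1.43943, so dip δ = arctan(1.43943) = 55.21°.
True thickness = vertical thickness × cos δ = 9.9 × cos 55.21° = 5.65 m.

5.65 m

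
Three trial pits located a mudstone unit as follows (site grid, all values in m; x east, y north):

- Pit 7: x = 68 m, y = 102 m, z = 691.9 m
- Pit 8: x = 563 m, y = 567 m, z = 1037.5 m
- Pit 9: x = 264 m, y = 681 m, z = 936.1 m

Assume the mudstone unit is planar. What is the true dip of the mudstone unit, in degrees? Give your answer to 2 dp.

27.46°

Let the plane be z = a·x + b·y + c.
Pit 8−Pit 7: 495a + 465b = 345.6;  Pit 9−Pit 7: 196a + 579b = 244.2.
Solving gives a = 0.44279, b = 0.27187.
Gradient magnitude |∇z| = √(a² + b²) = √(0.19606 + 0.07391) = 0.51959.
True dip = arctan(0.51959) = 27.46°, dipping toward WSW (azimuth ≈ 238°).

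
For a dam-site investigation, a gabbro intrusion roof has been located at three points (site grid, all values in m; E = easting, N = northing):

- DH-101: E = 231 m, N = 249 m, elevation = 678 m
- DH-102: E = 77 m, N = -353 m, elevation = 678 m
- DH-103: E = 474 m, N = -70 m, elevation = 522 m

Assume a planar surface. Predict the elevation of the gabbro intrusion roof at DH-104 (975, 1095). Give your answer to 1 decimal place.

424.5 m

Let the plane be z = a·E + b·N + c.
DH-102−DH-101: −154a − 602b = 0;  DH-103−DH-101: 243a − 319b = −156.
Solving gives a = −0.480585, b = 0.122940.
Then c = 678 − a·231 − b·249 = 758.40.
At (975, 1095): z = −468.6 + 134.6 + 758.40 = 424.5 m.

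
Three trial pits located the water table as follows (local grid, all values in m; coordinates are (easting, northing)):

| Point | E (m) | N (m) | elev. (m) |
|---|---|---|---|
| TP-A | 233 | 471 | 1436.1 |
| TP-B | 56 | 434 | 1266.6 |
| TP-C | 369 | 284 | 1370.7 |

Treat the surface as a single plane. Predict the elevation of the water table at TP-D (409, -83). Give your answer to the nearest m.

Let the plane be z = a·E + b·N + c.
TP-B−TP-A: −177a − 37b = −169.5;  TP-C−TP-A: 136a − 187b = −65.4.
Solving gives a = 0.76779, b = 0.90813.
Then c = 1436.1 − a·233 − b·471 = 829.48.
At (409, -83): z = 314.0 − 75.4 + 829.48 = 1068.1 m.

1068 m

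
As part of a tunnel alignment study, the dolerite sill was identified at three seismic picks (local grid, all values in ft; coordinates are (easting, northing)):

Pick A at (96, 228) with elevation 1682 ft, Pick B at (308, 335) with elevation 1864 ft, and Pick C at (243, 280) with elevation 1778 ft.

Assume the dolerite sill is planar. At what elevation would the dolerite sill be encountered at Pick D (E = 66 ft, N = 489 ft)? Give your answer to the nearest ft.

2032 ft

Let the plane be z = a·E + b·N + c.
Pick B−Pick A: 212a + 107b = 182;  Pick C−Pick A: 147a + 52b = 96.
Solving gives a = 0.17173, b = 1.36068.
Then c = 1682 − a·96 − b·228 = 1355.28.
At (66, 489): z = 11.3 + 665.4 + 1355.28 = 2032.0 ft.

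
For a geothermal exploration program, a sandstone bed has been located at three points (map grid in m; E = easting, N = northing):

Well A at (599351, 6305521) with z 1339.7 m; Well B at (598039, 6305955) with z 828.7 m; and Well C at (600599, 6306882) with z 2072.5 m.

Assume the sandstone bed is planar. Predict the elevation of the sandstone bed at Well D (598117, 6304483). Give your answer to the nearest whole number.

658 m

Let the plane be z = a·E + b·N + c.
Well B−Well A: −1312a + 434b = −511;  Well C−Well A: 1248a + 1361b = 732.8.
Solving gives a = 0.43549258, b = 0.13909277.
Then c = 1339.7 − a·599351 − b·6305521 = −1136725.60.
At (598117, 6304483): z = 260475.5 + 876908.0 − 1136725.60 = 657.9 m.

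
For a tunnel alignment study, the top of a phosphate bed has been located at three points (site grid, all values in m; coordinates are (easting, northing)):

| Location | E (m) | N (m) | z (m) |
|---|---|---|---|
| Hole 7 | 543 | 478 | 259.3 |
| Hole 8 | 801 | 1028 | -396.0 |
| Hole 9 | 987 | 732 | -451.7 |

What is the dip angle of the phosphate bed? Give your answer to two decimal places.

54.34°

Let the plane be z = a·E + b·N + c.
Hole 8−Hole 7: 258a + 550b = −655.3;  Hole 9−Hole 7: 444a + 254b = −711.
Solving gives a = −1.25710, b = −0.60176.
Gradient magnitude |∇z| = √(a² + b²) = √(1.58030 + 0.36211) = 1.39371.
True dip = arctan(1.39371) = 54.34°, dipping toward ENE (azimuth ≈ 064°).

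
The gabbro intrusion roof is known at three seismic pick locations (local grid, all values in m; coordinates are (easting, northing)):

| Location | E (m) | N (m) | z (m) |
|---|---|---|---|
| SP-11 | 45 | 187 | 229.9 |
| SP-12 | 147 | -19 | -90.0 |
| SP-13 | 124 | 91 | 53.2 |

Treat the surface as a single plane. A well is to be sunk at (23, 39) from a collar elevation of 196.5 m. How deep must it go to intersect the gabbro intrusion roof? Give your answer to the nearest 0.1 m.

Two edge vectors: SP-11→SP-12 = (102, -206, -319.9), SP-11→SP-13 = (79, -96, -176.7).
Normal n = (SP-11→SP-12) × (SP-11→SP-13) = (5689.8, -7248.7, 6482).
So ∂z/∂E = −n_x/n_z = −0.87778 and ∂z/∂N = −n_y/n_z = 1.11828.
Intercept c from SP-11: 229.9 + 39.50 − 209.12 = 60.28.
At (23, 39): z_contact = −20.19 + 43.61 + 60.28 = 83.71 m.
Depth below ground = 196.5 − 83.71 = 112.8 m.

112.8 m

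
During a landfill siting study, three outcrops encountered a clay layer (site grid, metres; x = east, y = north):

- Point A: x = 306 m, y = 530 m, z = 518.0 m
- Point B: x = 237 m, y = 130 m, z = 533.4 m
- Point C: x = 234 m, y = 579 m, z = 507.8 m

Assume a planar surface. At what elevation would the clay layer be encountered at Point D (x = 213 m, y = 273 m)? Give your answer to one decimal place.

Let the plane be z = a·x + b·y + c.
Point B−Point A: −69a − 400b = 15.4;  Point C−Point A: −72a + 49b = −10.2.
Solving gives a = 0.10333, b = −0.05633.
Then c = 518 − a·306 − b·530 = 516.23.
At (213, 273): z = 22.0 − 15.4 + 516.23 = 522.9 m.

522.9 m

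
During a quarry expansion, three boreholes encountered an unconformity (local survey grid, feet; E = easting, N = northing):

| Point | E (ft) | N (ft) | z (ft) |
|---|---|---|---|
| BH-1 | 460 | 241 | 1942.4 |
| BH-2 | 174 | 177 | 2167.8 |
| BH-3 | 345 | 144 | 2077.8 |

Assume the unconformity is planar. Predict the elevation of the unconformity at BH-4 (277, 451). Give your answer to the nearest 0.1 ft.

1929.0 ft

Two edge vectors: BH-1→BH-2 = (-286, -64, 225.4), BH-1→BH-3 = (-115, -97, 135.4).
Normal n = (BH-1→BH-2) × (BH-1→BH-3) = (13198.2, 12803.4, 20382).
So ∂z/∂E = −n_x/n_z = −0.64754 and ∂z/∂N = −n_y/n_z = −0.62817.
Intercept c from BH-1: 1942.4 + 297.87 + 151.39 = 2391.66.
At (277, 451): z = −179.4 − 283.3 + 2391.66 = 1929.0 ft.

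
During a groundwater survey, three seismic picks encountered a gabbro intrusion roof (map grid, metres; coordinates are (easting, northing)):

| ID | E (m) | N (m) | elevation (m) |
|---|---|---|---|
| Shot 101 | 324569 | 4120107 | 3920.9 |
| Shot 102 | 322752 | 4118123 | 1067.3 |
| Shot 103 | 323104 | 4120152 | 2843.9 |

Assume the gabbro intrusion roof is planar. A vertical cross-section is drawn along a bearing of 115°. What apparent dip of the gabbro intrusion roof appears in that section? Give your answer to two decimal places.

Let the plane be z = a·E + b·N + c.
Shot 102−Shot 101: −1817a − 1984b = −2853.6;  Shot 103−Shot 101: −1465a + 45b = −1077.
Solving gives a = 0.75801, b = 0.74410.
Unit vector along 115° is (sin 115°, cos 115°) = (0.9063, -0.4226).
Slope in that direction = a·(0.9063) + b·(-0.4226) = 0.37252.
Apparent dip = arctan|0.37252| = 20.43° (true dip is 46.7°, so apparent ≤ true as expected).

20.43°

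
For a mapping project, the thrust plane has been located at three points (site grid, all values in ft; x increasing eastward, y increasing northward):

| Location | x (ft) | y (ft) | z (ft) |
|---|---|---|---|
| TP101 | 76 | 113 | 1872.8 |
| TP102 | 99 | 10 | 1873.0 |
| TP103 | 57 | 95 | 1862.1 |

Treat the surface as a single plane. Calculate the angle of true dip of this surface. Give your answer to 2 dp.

25.52°

Let the plane be z = a·x + b·y + c.
TP102−TP101: 23a − 103b = 0.2;  TP103−TP101: −19a − 18b = −10.7.
Solving gives a = 0.46634, b = 0.10219.
Gradient magnitude |∇z| = √(a² + b²) = √(0.21748 + 0.01044) = 0.47741.
True dip = arctan(0.47741) = 25.52°, dipping toward WSW (azimuth ≈ 258°).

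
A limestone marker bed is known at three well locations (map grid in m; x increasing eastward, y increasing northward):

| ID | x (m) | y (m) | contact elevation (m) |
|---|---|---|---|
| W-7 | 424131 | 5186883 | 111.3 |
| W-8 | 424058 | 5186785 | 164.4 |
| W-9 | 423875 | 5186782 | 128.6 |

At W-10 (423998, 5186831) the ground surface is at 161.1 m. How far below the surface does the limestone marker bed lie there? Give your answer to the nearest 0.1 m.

41.1 m

Let the plane be z = a·x + b·y + c.
W-8−W-7: −73a − 98b = 53.1;  W-9−W-7: −256a − 101b = 17.3.
Solving gives a = 0.207039232, b = −0.696059836.
Then c = 111.3 − a·424131 − b·5186883 = 3522680.48.
At (423998, 5186831): z_contact = 87784.22 − 3610344.74 + 3522680.48 = 119.96 m.
Depth below ground = 161.1 − 119.96 = 41.1 m.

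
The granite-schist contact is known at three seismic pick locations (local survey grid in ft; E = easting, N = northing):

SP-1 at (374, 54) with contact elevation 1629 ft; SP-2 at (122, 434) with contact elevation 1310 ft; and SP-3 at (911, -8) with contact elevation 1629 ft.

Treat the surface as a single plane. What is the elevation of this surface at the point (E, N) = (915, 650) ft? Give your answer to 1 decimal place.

Let the plane be z = a·E + b·N + c.
SP-2−SP-1: −252a + 380b = −319;  SP-3−SP-1: 537a − 62b = 0.
Solving gives a = −0.10496, b = −0.90908.
Then c = 1629 − a·374 − b·54 = 1717.34.
At (915, 650): z = −96.0 − 590.9 + 1717.34 = 1030.4 ft.

1030.4 ft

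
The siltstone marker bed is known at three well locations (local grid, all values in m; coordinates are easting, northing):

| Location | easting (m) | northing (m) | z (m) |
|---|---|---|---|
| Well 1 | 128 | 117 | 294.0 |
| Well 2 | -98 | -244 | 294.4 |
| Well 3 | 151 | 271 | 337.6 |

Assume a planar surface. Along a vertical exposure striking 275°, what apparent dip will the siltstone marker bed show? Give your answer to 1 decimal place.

32.1°

Two edge vectors: Well 1→Well 2 = (-226, -361, 0.4), Well 1→Well 3 = (23, 154, 43.6).
Normal n = (Well 1→Well 2) × (Well 1→Well 3) = (-15801.2, 9862.8, -26501).
So ∂z/∂easting = −n_x/n_z = −0.59625 and ∂z/∂northing = −n_y/n_z = 0.37217.
Unit vector along 275° is (sin 275°, cos 275°) = (-0.9962, 0.0872).
Slope in that direction = a·(-0.9962) + b·(0.0872) = 0.62642.
Apparent dip = arctan|0.62642| = 32.1° (true dip is 35.1°, so apparent ≤ true as expected).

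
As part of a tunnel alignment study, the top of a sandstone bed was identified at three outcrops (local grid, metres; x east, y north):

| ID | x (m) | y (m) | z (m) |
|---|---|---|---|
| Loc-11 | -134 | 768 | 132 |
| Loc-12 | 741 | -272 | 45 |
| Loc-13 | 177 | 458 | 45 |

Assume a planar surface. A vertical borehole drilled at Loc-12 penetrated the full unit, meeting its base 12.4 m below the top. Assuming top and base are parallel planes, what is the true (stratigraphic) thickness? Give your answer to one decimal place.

Let the plane be z = a·x + b·y + c.
Loc-12−Loc-11: 875a − 1040b = −87;  Loc-13−Loc-11: 311a − 310b = −87.
Solving gives a = −1.21690, b = −0.94018.
|∇z| = √(a²+b²) = 1.53779, so dip δ = arctan(1.53779) = 56.96°.
True thickness = vertical thickness × cos δ = 12.4 × cos 56.96° = 6.8 m.

6.8 m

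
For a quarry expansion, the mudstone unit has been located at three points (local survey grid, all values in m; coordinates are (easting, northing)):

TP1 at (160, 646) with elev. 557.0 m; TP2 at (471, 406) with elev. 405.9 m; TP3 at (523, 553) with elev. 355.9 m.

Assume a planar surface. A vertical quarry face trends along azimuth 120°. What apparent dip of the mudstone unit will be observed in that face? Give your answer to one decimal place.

23.9°

Let the plane be z = a·E + b·N + c.
TP2−TP1: 311a − 240b = −151.1;  TP3−TP1: 363a − 93b = −201.1.
Solving gives a = −0.58786, b = −0.13219.
Unit vector along 120° is (sin 120°, cos 120°) = (0.8660, -0.5000).
Slope in that direction = a·(0.8660) + b·(-0.5000) = −0.44301.
Apparent dip = arctan|0.44301| = 23.9° (true dip is 31.1°, so apparent ≤ true as expected).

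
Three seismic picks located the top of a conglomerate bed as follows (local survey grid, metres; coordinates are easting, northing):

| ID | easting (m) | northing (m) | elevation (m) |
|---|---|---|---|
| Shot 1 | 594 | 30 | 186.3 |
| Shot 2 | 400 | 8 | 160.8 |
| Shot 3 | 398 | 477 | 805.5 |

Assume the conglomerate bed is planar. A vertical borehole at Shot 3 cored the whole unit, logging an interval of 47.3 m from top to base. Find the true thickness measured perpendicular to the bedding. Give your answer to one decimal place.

27.8 m

Let the plane be z = a·easting + b·northing + c.
Shot 2−Shot 1: −194a − 22b = −25.5;  Shot 3−Shot 1: −196a + 447b = 619.2.
Solving gives a = −0.02443, b = 1.37452.
|∇z| = √(a²+b²) = 1.37474, so dip δ = arctan(1.37474) = 53.97°.
True thickness = vertical thickness × cos δ = 47.3 × cos 53.97° = 27.8 m.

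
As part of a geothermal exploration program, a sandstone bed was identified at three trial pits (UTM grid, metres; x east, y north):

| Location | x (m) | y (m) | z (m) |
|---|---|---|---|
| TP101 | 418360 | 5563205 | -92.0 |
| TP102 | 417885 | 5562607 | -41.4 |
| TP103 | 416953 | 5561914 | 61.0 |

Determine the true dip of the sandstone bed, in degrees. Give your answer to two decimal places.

Two edge vectors: TP101→TP102 = (-475, -598, 50.6), TP101→TP103 = (-1407, -1291, 153).
Normal n = (TP101→TP102) × (TP101→TP103) = (-26169.4, 1480.8, -228161).
So ∂z/∂x = −n_x/n_z = −0.11470 and ∂z/∂y = −n_y/n_z = 0.00649.
Gradient magnitude |∇z| = √(a² + b²) = √(0.01316 + 0.00004) = 0.11488.
True dip = arctan(0.11488) = 6.55°, dipping toward E (azimuth ≈ 093°).

6.55°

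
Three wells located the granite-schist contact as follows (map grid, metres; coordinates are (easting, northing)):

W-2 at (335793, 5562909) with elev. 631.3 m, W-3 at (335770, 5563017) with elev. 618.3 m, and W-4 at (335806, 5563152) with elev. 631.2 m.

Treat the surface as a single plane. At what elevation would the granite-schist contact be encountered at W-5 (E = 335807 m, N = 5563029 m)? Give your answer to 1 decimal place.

Two edge vectors: W-2→W-3 = (-23, 108, -13), W-2→W-4 = (13, 243, -0.1).
Normal n = (W-2→W-3) × (W-2→W-4) = (3148.2, -171.3, -6993).
So ∂z/∂E = −n_x/n_z = 0.450193050 and ∂z/∂N = −n_y/n_z = −0.024495924.
Intercept c from W-2: 631.3 − 151171.67 + 136268.60 = −14271.78.
At (335807, 5563029): z = 151178.0 − 136271.5 − 14271.78 = 634.7 m.

634.7 m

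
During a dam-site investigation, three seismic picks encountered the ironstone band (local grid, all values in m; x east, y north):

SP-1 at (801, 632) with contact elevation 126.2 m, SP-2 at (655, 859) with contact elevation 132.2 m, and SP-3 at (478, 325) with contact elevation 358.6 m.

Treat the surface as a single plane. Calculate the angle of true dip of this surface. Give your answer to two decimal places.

28.17°

Two edge vectors: SP-1→SP-2 = (-146, 227, 6), SP-1→SP-3 = (-323, -307, 232.4).
Normal n = (SP-1→SP-2) × (SP-1→SP-3) = (54596.8, 31992.4, 118143).
So ∂z/∂x = −n_x/n_z = −0.46212 and ∂z/∂y = −n_y/n_z = −0.27079.
Gradient magnitude |∇z| = √(a² + b²) = √(0.21356 + 0.07333) = 0.53562.
True dip = arctan(0.53562) = 28.17°, dipping toward ENE (azimuth ≈ 060°).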